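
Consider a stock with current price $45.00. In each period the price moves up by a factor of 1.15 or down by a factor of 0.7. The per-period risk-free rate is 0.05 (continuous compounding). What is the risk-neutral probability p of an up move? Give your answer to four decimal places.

Risk-neutral probability p = (e^0.05 − 0.7)/(1.15 − 0.7) = 0.3513/0.4500 = 0.7806

p = 0.7806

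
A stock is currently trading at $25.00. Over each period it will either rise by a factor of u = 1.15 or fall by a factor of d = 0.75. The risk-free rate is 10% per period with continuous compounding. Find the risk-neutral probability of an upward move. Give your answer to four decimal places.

Risk-neutral probability p = (e^0.1 − 0.75)/(1.15 − 0.75) = 0.3552/0.4000 = 0.8879

p = 0.8879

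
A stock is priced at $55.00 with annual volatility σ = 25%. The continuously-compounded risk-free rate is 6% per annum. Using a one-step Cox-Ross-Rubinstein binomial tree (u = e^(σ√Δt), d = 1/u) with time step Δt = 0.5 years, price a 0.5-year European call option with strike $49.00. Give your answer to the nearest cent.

CRR parameters: u = e^(σ√Δt) = e^(0.25·√0.5) = 1.1934, d = 1/u = 0.8380
Per-period rate: rΔt = 0.06·0.5 = 0.03, so R = e^0.03 = 1.0305
Risk-neutral probability p = (e^0.03 − 0.8380)/(1.1934 − 0.8380) = 0.1925/0.3554 = 0.5416
Terminal stock prices: S_u = 65.64, S_d = 46.09
Terminal payoffs (S − K): max(16.64, 0) = 16.64, max(-2.912, 0) = 0
Node 0 (S = 55): V_0 = e^(−0.03)·[0.5416·16.6351 + 0.4584·0.0000] = 8.7435

$8.74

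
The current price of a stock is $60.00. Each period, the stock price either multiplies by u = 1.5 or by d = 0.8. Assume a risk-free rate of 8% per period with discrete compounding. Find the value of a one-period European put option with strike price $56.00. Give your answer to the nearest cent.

Risk-neutral probability p = (1 + 0.08 − 0.8)/(1.5 − 0.8) = 0.2800/0.7000 = 0.4000
Terminal stock prices: S_u = 90, S_d = 48
Terminal payoffs (K − S): max(-34, 0) = 0, max(8, 0) = 8
Node 0 (S = 60): V_0 = 1/1.08·[0.4000·0.0000 + 0.6000·8.0000] = 4.4444

$4.44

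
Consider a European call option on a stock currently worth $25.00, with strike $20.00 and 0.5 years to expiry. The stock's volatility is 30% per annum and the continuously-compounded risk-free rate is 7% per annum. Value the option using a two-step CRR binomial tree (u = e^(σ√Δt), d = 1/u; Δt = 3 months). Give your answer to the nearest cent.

CRR parameters: u = e^(σ√Δt) = e^(0.3·√0.25) = 1.1618, d = 1/u = 0.8607
Per-period rate: rΔt = 0.07·0.25 = 0.0175, so R = e^0.0175 = 1.0177
Risk-neutral probability p = (e^0.0175 − 0.8607)/(1.1618 − 0.8607) = 0.1569/0.3011 = 0.5212
Terminal stock prices: S_uu = 33.75, S_ud = 25, S_dd = 18.52
Terminal payoffs (S − K): max(13.75, 0) = 13.75, max(5, 0) = 5, max(-1.48, 0) = 0
Node u (S = 29.05): V_u = e^(−0.0175)·[0.5212·13.7465 + 0.4788·5.0000] = 9.3928
Node d (S = 21.52): V_d = e^(−0.0175)·[0.5212·5.0000 + 0.4788·0.0000] = 2.5608
Node 0 (S = 25): V_0 = e^(−0.0175)·[0.5212·9.3928 + 0.4788·2.5608] = 6.0154

$6.02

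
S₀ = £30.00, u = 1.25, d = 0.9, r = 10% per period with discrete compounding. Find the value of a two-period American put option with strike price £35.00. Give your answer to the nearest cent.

£5.00

Risk-neutral probability p = (1 + 0.1 − 0.9)/(1.25 − 0.9) = 0.2000/0.3500 = 0.5714
Terminal stock prices: S_uu = 46.88, S_ud = 33.75, S_dd = 24.3
Terminal payoffs (K − S): max(-11.88, 0) = 0, max(1.25, 0) = 1.25, max(10.7, 0) = 10.7
Node u (S = 37.5): continuation = 1/1.1·[0.5714·0.0000 + 0.4286·1.2500] = 0.4870; exercise value = 0.0000 ≤ continuation, so V_u = 0.4870
Node d (S = 27): continuation = 1/1.1·[0.5714·1.2500 + 0.4286·10.7000] = 4.8182; exercise value = 8.0000 > continuation, so V_d = 8.0000 (exercise)
Node 0 (S = 30): continuation = 1/1.1·[0.5714·0.4870 + 0.4286·8.0000] = 3.3699; exercise value = 5.0000 > continuation, so V_0 = 5.0000 (exercise)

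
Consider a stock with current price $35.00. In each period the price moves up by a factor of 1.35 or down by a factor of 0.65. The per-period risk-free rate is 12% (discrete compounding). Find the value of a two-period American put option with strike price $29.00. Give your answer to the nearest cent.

Risk-neutral probability p = (1 + 0.12 − 0.65)/(1.35 − 0.65) = 0.4700/0.7000 = 0.6714
Terminal stock prices: S_uu = 63.79, S_ud = 30.71, S_dd = 14.79
Terminal payoffs (K − S): max(-34.79, 0) = 0, max(-1.713, 0) = 0, max(14.21, 0) = 14.21
Node u (S = 47.25): continuation = 1/1.12·[0.6714·0.0000 + 0.3286·0.0000] = 0.0000; exercise value = 0.0000 ≤ continuation, so V_u = 0.0000
Node d (S = 22.75): continuation = 1/1.12·[0.6714·0.0000 + 0.3286·14.2125] = 4.1695; exercise value = 6.2500 > continuation, so V_d = 6.2500 (exercise)
Node 0 (S = 35): continuation = 1/1.12·[0.6714·0.0000 + 0.3286·6.2500] = 1.8335; exercise value = 0.0000 ≤ continuation, so V_0 = 1.8335

$1.83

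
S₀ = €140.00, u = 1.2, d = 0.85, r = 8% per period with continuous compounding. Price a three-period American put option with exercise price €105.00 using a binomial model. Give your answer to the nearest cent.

€0.55

Risk-neutral probability p = (e^0.08 − 0.85)/(1.2 − 0.85) = 0.2333/0.3500 = 0.6665
Terminal stock prices: S_uuu = 241.9, S_uud = 171.4, S_udd = 121.4, S_ddd = 85.98
Terminal payoffs (K − S): max(-136.9, 0) = 0, max(-66.36, 0) = 0, max(-16.38, 0) = 0, max(19.02, 0) = 19.02
Node uu (S = 201.6): continuation = e^(−0.08)·[0.6665·0.0000 + 0.3335·0.0000] = 0.0000; exercise value = 0.0000 ≤ continuation, so V_uu = 0.0000
Node ud (S = 142.8): continuation = e^(−0.08)·[0.6665·0.0000 + 0.3335·0.0000] = 0.0000; exercise value = 0.0000 ≤ continuation, so V_ud = 0.0000
Node dd (S = 101.1): continuation = e^(−0.08)·[0.6665·0.0000 + 0.3335·19.0225] = 5.8556; exercise value = 3.8500 ≤ continuation, so V_dd = 5.8556
Node u (S = 168): continuation = e^(−0.08)·[0.6665·0.0000 + 0.3335·0.0000] = 0.0000; exercise value = 0.0000 ≤ continuation, so V_u = 0.0000
Node d (S = 119): continuation = e^(−0.08)·[0.6665·0.0000 + 0.3335·5.8556] = 1.8025; exercise value = 0.0000 ≤ continuation, so V_d = 1.8025
Node 0 (S = 140): continuation = e^(−0.08)·[0.6665·0.0000 + 0.3335·1.8025] = 0.5549; exercise value = 0.0000 ≤ continuation, so V_0 = 0.5549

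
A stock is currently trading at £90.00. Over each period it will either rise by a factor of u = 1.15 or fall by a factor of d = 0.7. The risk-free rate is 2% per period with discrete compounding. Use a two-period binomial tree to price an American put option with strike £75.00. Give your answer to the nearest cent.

Risk-neutral probability p = (1 + 0.02 − 0.7)/(1.15 − 0.7) = 0.3200/0.4500 = 0.7111
Terminal stock prices: S_uu = 119, S_ud = 72.45, S_dd = 44.1
Terminal payoffs (K − S): max(-44.02, 0) = 0, max(2.55, 0) = 2.55, max(30.9, 0) = 30.9
Node u (S = 103.5): continuation = 1/1.02·[0.7111·0.0000 + 0.2889·2.5500] = 0.7222; exercise value = 0.0000 ≤ continuation, so V_u = 0.7222
Node d (S = 63): continuation = 1/1.02·[0.7111·2.5500 + 0.2889·30.9000] = 10.5294; exercise value = 12.0000 > continuation, so V_d = 12.0000 (exercise)
Node 0 (S = 90): continuation = 1/1.02·[0.7111·0.7222 + 0.2889·12.0000] = 3.9022; exercise value = 0.0000 ≤ continuation, so V_0 = 3.9022

£3.90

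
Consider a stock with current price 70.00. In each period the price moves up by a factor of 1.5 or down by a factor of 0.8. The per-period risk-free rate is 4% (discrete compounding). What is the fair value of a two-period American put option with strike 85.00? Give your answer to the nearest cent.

18.53

Risk-neutral probability p = (1 + 0.04 − 0.8)/(1.5 − 0.8) = 0.2400/0.7000 = 0.3429
Terminal stock prices: S_uu = 157.5, S_ud = 84, S_dd = 44.8
Terminal payoffs (K − S): max(-72.5, 0) = 0, max(1, 0) = 1, max(40.2, 0) = 40.2
Node u (S = 105): continuation = 1/1.04·[0.3429·0.0000 + 0.6571·1.0000] = 0.6319; exercise value = 0.0000 ≤ continuation, so V_u = 0.6319
Node d (S = 56): continuation = 1/1.04·[0.3429·1.0000 + 0.6571·40.2000] = 25.7308; exercise value = 29.0000 > continuation, so V_d = 29.0000 (exercise)
Node 0 (S = 70): continuation = 1/1.04·[0.3429·0.6319 + 0.6571·29.0000] = 18.5325; exercise value = 15.0000 ≤ continuation, so V_0 = 18.5325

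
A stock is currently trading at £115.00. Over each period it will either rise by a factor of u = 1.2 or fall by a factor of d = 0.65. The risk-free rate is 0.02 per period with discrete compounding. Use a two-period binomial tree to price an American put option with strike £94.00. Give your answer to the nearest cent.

Risk-neutral probability p = (1 + 0.02 − 0.65)/(1.2 − 0.65) = 0.3700/0.5500 = 0.6727
Terminal stock prices: S_uu = 165.6, S_ud = 89.7, S_dd = 48.59
Terminal payoffs (K − S): max(-71.6, 0) = 0, max(4.3, 0) = 4.3, max(45.41, 0) = 45.41
Node u (S = 138): continuation = 1/1.02·[0.6727·0.0000 + 0.3273·4.3000] = 1.3797; exercise value = 0.0000 ≤ continuation, so V_u = 1.3797
Node d (S = 74.75): continuation = 1/1.02·[0.6727·4.3000 + 0.3273·45.4125] = 17.4069; exercise value = 19.2500 > continuation, so V_d = 19.2500 (exercise)
Node 0 (S = 115): continuation = 1/1.02·[0.6727·1.3797 + 0.3273·19.2500] = 7.0864; exercise value = 0.0000 ≤ continuation, so V_0 = 7.0864

£7.09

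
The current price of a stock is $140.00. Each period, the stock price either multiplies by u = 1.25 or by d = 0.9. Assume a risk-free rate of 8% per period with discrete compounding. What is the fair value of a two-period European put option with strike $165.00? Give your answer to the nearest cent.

$13.65

Risk-neutral probability p = (1 + 0.08 − 0.9)/(1.25 − 0.9) = 0.1800/0.3500 = 0.5143
Terminal stock prices: S_uu = 218.8, S_ud = 157.5, S_dd = 113.4
Terminal payoffs (K − S): max(-53.75, 0) = 0, max(7.5, 0) = 7.5, max(51.6, 0) = 51.6
Node u (S = 175): V_u = 1/1.08·[0.5143·0.0000 + 0.4857·7.5000] = 3.3730
Node d (S = 126): V_d = 1/1.08·[0.5143·7.5000 + 0.4857·51.6000] = 26.7778
Node 0 (S = 140): V_0 = 1/1.08·[0.5143·3.3730 + 0.4857·26.7778] = 13.6491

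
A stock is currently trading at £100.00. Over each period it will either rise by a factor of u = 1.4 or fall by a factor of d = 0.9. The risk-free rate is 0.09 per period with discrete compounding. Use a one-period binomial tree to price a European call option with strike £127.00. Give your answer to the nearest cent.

Risk-neutral probability p = (1 + 0.09 − 0.9)/(1.4 − 0.9) = 0.1900/0.5000 = 0.3800
Terminal stock prices: S_u = 140, S_d = 90
Terminal payoffs (S − K): max(13, 0) = 13, max(-37, 0) = 0
Node 0 (S = 100): V_0 = 1/1.09·[0.3800·13.0000 + 0.6200·0.0000] = 4.5321

£4.53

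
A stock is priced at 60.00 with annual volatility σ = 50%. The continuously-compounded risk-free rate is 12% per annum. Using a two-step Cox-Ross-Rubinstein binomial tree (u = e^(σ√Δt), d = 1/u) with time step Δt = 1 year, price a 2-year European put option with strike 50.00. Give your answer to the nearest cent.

5.49

CRR parameters: u = e^(σ√Δt) = e^(0.5·√1) = 1.6487, d = 1/u = 0.6065
Per-period rate: rΔt = 0.12·1 = 0.12, so R = e^0.12 = 1.1275
Risk-neutral probability p = (e^0.12 − 0.6065)/(1.6487 − 0.6065) = 0.5210/1.0422 = 0.4999
Terminal stock prices: S_uu = 163.1, S_ud = 60, S_dd = 22.07
Terminal payoffs (K − S): max(-113.1, 0) = 0, max(-10, 0) = 0, max(27.93, 0) = 27.93
Node u (S = 98.92): V_u = e^(−0.12)·[0.4999·0.0000 + 0.5001·0.0000] = 0.0000
Node d (S = 36.39): V_d = e^(−0.12)·[0.4999·0.0000 + 0.5001·27.9272] = 12.3877
Node 0 (S = 60): V_0 = e^(−0.12)·[0.4999·0.0000 + 0.5001·12.3877] = 5.4948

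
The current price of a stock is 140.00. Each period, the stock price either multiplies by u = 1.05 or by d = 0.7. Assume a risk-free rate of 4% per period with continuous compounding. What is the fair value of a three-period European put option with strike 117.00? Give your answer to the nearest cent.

Risk-neutral probability p = (e^0.04 − 0.7)/(1.05 − 0.7) = 0.3408/0.3500 = 0.9737
Terminal stock prices: S_uuu = 162.1, S_uud = 108, S_udd = 72.03, S_ddd = 48.02
Terminal payoffs (K − S): max(-45.07, 0) = 0, max(8.955, 0) = 8.955, max(44.97, 0) = 44.97, max(68.98, 0) = 68.98
Node uu (S = 154.3): V_uu = e^(−0.04)·[0.9737·0.0000 + 0.0263·8.9550] = 0.2259
Node ud (S = 102.9): V_ud = e^(−0.04)·[0.9737·8.9550 + 0.0263·44.9700] = 9.5124
Node dd (S = 68.6): V_dd = e^(−0.04)·[0.9737·44.9700 + 0.0263·68.9800] = 43.8124
Node u (S = 147): V_u = e^(−0.04)·[0.9737·0.2259 + 0.0263·9.5124] = 0.4513
Node d (S = 98): V_d = e^(−0.04)·[0.9737·9.5124 + 0.0263·43.8124] = 10.0046
Node 0 (S = 140): V_0 = e^(−0.04)·[0.9737·0.4513 + 0.0263·10.0046] = 0.6746

0.67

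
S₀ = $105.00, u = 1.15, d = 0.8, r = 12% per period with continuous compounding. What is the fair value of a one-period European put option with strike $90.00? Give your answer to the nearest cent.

$0.34

Risk-neutral probability p = (e^0.12 − 0.8)/(1.15 − 0.8) = 0.3275/0.3500 = 0.9357
Terminal stock prices: S_u = 120.7, S_d = 84
Terminal payoffs (K − S): max(-30.75, 0) = 0, max(6, 0) = 6
Node 0 (S = 105): V_0 = e^(−0.12)·[0.9357·0.0000 + 0.0643·6.0000] = 0.3421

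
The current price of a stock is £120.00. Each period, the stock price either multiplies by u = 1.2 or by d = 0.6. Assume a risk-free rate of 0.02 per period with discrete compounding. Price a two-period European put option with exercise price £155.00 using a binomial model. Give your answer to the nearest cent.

Risk-neutral probability p = (1 + 0.02 − 0.6)/(1.2 − 0.6) = 0.4200/0.6000 = 0.7000
Terminal stock prices: S_uu = 172.8, S_ud = 86.4, S_dd = 43.2
Terminal payoffs (K − S): max(-17.8, 0) = 0, max(68.6, 0) = 68.6, max(111.8, 0) = 111.8
Node u (S = 144): V_u = 1/1.02·[0.7000·0.0000 + 0.3000·68.6000] = 20.1765
Node d (S = 72): V_d = 1/1.02·[0.7000·68.6000 + 0.3000·111.8000] = 79.9608
Node 0 (S = 120): V_0 = 1/1.02·[0.7000·20.1765 + 0.3000·79.9608] = 37.3645

£37.36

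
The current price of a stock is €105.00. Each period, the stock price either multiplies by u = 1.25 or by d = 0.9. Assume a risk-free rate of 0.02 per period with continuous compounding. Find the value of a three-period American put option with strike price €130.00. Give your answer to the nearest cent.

€26.15

Risk-neutral probability p = (e^0.02 − 0.9)/(1.25 − 0.9) = 0.1202/0.3500 = 0.3434
Terminal stock prices: S_uuu = 205.1, S_uud = 147.7, S_udd = 106.3, S_ddd = 76.55
Terminal payoffs (K − S): max(-75.08, 0) = 0, max(-17.66, 0) = 0, max(23.69, 0) = 23.69, max(53.45, 0) = 53.45
Node uu (S = 164.1): continuation = e^(−0.02)·[0.3434·0.0000 + 0.6566·0.0000] = 0.0000; exercise value = 0.0000 ≤ continuation, so V_uu = 0.0000
Node ud (S = 118.1): continuation = e^(−0.02)·[0.3434·0.0000 + 0.6566·23.6875] = 15.2445; exercise value = 11.8750 ≤ continuation, so V_ud = 15.2445
Node dd (S = 85.05): continuation = e^(−0.02)·[0.3434·23.6875 + 0.6566·53.4550] = 42.3758; exercise value = 44.9500 > continuation, so V_dd = 44.9500 (exercise)
Node u (S = 131.2): continuation = e^(−0.02)·[0.3434·0.0000 + 0.6566·15.2445] = 9.8108; exercise value = 0.0000 ≤ continuation, so V_u = 9.8108
Node d (S = 94.5): continuation = e^(−0.02)·[0.3434·15.2445 + 0.6566·44.9500] = 34.0601; exercise value = 35.5000 > continuation, so V_d = 35.5000 (exercise)
Node 0 (S = 105): continuation = e^(−0.02)·[0.3434·9.8108 + 0.6566·35.5000] = 26.1493; exercise value = 25.0000 ≤ continuation, so V_0 = 26.1493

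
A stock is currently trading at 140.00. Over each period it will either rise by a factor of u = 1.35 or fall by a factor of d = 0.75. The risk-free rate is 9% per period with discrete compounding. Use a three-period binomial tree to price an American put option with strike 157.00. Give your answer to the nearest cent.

Risk-neutral probability p = (1 + 0.09 − 0.75)/(1.35 − 0.75) = 0.3400/0.6000 = 0.5667
Terminal stock prices: S_uuu = 344.5, S_uud = 191.4, S_udd = 106.3, S_ddd = 59.06
Terminal payoffs (K − S): max(-187.5, 0) = 0, max(-34.36, 0) = 0, max(50.69, 0) = 50.69, max(97.94, 0) = 97.94
Node uu (S = 255.2): continuation = 1/1.09·[0.5667·0.0000 + 0.4333·0.0000] = 0.0000; exercise value = 0.0000 ≤ continuation, so V_uu = 0.0000
Node ud (S = 141.8): continuation = 1/1.09·[0.5667·0.0000 + 0.4333·50.6875] = 20.1510; exercise value = 15.2500 ≤ continuation, so V_ud = 20.1510
Node dd (S = 78.75): continuation = 1/1.09·[0.5667·50.6875 + 0.4333·97.9375] = 65.2867; exercise value = 78.2500 > continuation, so V_dd = 78.2500 (exercise)
Node u (S = 189): continuation = 1/1.09·[0.5667·0.0000 + 0.4333·20.1510] = 8.0111; exercise value = 0.0000 ≤ continuation, so V_u = 8.0111
Node d (S = 105): continuation = 1/1.09·[0.5667·20.1510 + 0.4333·78.2500] = 41.5846; exercise value = 52.0000 > continuation, so V_d = 52.0000 (exercise)
Node 0 (S = 140): continuation = 1/1.09·[0.5667·8.0111 + 0.4333·52.0000] = 24.8376; exercise value = 17.0000 ≤ continuation, so V_0 = 24.8376

24.84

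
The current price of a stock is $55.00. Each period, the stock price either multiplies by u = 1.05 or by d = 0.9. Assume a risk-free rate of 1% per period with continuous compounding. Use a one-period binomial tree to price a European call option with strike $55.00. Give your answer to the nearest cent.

Risk-neutral probability p = (e^0.01 − 0.9)/(1.05 − 0.9) = 0.1101/0.1500 = 0.7337
Terminal stock prices: S_u = 57.75, S_d = 49.5
Terminal payoffs (S − K): max(2.75, 0) = 2.75, max(-5.5, 0) = 0
Node 0 (S = 55): V_0 = e^(−0.01)·[0.7337·2.7500 + 0.2663·0.0000] = 1.9975

$2.00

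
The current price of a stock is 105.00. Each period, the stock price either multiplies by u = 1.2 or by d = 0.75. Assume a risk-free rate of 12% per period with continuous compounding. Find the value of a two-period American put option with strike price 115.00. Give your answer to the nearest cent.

10.00

Risk-neutral probability p = (e^0.12 − 0.75)/(1.2 − 0.75) = 0.3775/0.4500 = 0.8389
Terminal stock prices: S_uu = 151.2, S_ud = 94.5, S_dd = 59.06
Terminal payoffs (K − S): max(-36.2, 0) = 0, max(20.5, 0) = 20.5, max(55.94, 0) = 55.94
Node u (S = 126): continuation = e^(−0.12)·[0.8389·0.0000 + 0.1611·20.5000] = 2.9294; exercise value = 0.0000 ≤ continuation, so V_u = 2.9294
Node d (S = 78.75): continuation = e^(−0.12)·[0.8389·20.5000 + 0.1611·55.9375] = 23.2459; exercise value = 36.2500 > continuation, so V_d = 36.2500 (exercise)
Node 0 (S = 105): continuation = e^(−0.12)·[0.8389·2.9294 + 0.1611·36.2500] = 7.3596; exercise value = 10.0000 > continuation, so V_0 = 10.0000 (exercise)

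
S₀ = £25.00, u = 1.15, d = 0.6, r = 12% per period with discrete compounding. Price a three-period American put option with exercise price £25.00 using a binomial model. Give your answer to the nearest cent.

Risk-neutral probability p = (1 + 0.12 − 0.6)/(1.15 − 0.6) = 0.5200/0.5500 = 0.9455
Terminal stock prices: S_uuu = 38.02, S_uud = 19.84, S_udd = 10.35, S_ddd = 5.4
Terminal payoffs (K − S): max(-13.02, 0) = 0, max(5.163, 0) = 5.163, max(14.65, 0) = 14.65, max(19.6, 0) = 19.6
Node uu (S = 33.06): continuation = 1/1.12·[0.9455·0.0000 + 0.0545·5.1625] = 0.2514; exercise value = 0.0000 ≤ continuation, so V_uu = 0.2514
Node ud (S = 17.25): continuation = 1/1.12·[0.9455·5.1625 + 0.0545·14.6500] = 5.0714; exercise value = 7.7500 > continuation, so V_ud = 7.7500 (exercise)
Node dd (S = 9): continuation = 1/1.12·[0.9455·14.6500 + 0.0545·19.6000] = 13.3214; exercise value = 16.0000 > continuation, so V_dd = 16.0000 (exercise)
Node u (S = 28.75): continuation = 1/1.12·[0.9455·0.2514 + 0.0545·7.7500] = 0.5897; exercise value = 0.0000 ≤ continuation, so V_u = 0.5897
Node d (S = 15): continuation = 1/1.12·[0.9455·7.7500 + 0.0545·16.0000] = 7.3214; exercise value = 10.0000 > continuation, so V_d = 10.0000 (exercise)
Node 0 (S = 25): continuation = 1/1.12·[0.9455·0.5897 + 0.0545·10.0000] = 0.9848; exercise value = 0.0000 ≤ continuation, so V_0 = 0.9848

£0.98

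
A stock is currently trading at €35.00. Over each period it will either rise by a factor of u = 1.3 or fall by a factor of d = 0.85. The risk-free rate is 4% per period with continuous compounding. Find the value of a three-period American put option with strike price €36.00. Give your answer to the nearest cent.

Risk-neutral probability p = (e^0.04 − 0.85)/(1.3 − 0.85) = 0.1908/0.4500 = 0.4240
Terminal stock prices: S_uuu = 76.89, S_uud = 50.28, S_udd = 32.87, S_ddd = 21.49
Terminal payoffs (K − S): max(-40.89, 0) = 0, max(-14.28, 0) = 0, max(3.126, 0) = 3.126, max(14.51, 0) = 14.51
Node uu (S = 59.15): continuation = e^(−0.04)·[0.4240·0.0000 + 0.5760·0.0000] = 0.0000; exercise value = 0.0000 ≤ continuation, so V_uu = 0.0000
Node ud (S = 38.67): continuation = e^(−0.04)·[0.4240·0.0000 + 0.5760·3.1263] = 1.7300; exercise value = 0.0000 ≤ continuation, so V_ud = 1.7300
Node dd (S = 25.29): continuation = e^(−0.04)·[0.4240·3.1263 + 0.5760·14.5056] = 9.3009; exercise value = 10.7125 > continuation, so V_dd = 10.7125 (exercise)
Node u (S = 45.5): continuation = e^(−0.04)·[0.4240·0.0000 + 0.5760·1.7300] = 0.9574; exercise value = 0.0000 ≤ continuation, so V_u = 0.9574
Node d (S = 29.75): continuation = e^(−0.04)·[0.4240·1.7300 + 0.5760·10.7125] = 6.6330; exercise value = 6.2500 ≤ continuation, so V_d = 6.6330
Node 0 (S = 35): continuation = e^(−0.04)·[0.4240·0.9574 + 0.5760·6.6330] = 4.0607; exercise value = 1.0000 ≤ continuation, so V_0 = 4.0607

€4.06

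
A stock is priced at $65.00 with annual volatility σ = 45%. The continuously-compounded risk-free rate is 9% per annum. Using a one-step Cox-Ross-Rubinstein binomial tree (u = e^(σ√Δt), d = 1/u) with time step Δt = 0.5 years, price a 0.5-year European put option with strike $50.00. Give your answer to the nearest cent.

CRR parameters: u = e^(σ√Δt) = e^(0.45·√0.5) = 1.3746, d = 1/u = 0.7275
Per-period rate: rΔt = 0.09·0.5 = 0.045, so R = e^0.045 = 1.0460
Risk-neutral probability p = (e^0.045 − 0.7275)/(1.3746 − 0.7275) = 0.3186/0.6472 = 0.4922
Terminal stock prices: S_u = 89.35, S_d = 47.28
Terminal payoffs (K − S): max(-39.35, 0) = 0, max(2.715, 0) = 2.715
Node 0 (S = 65): V_0 = e^(−0.045)·[0.4922·0.0000 + 0.5078·2.7152] = 1.3180

$1.32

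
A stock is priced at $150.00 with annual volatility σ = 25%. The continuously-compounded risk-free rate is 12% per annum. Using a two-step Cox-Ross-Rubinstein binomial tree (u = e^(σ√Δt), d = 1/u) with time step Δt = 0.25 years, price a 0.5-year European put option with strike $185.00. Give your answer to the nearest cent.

$26.72

CRR parameters: u = e^(σ√Δt) = e^(0.25·√0.25) = 1.1331, d = 1/u = 0.8825
Per-period rate: rΔt = 0.12·0.25 = 0.03, so R = e^0.03 = 1.0305
Risk-neutral probability p = (e^0.03 − 0.8825)/(1.1331 − 0.8825) = 0.1480/0.2507 = 0.5903
Terminal stock prices: S_uu = 192.6, S_ud = 150, S_dd = 116.8
Terminal payoffs (K − S): max(-7.604, 0) = 0, max(35, 0) = 35, max(68.18, 0) = 68.18
Node u (S = 170): V_u = e^(−0.03)·[0.5903·0.0000 + 0.4097·35.0000] = 13.9160
Node d (S = 132.4): V_d = e^(−0.03)·[0.5903·35.0000 + 0.4097·68.1799] = 47.1579
Node 0 (S = 150): V_0 = e^(−0.03)·[0.5903·13.9160 + 0.4097·47.1579] = 26.7217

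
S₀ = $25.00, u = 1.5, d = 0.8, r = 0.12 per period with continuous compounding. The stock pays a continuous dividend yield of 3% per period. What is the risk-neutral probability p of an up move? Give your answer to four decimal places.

p = 0.4202

Per-period risk-free factor R = e^0.12 = 1.1275; dividend-adjusted growth = e^(0.12−0.03) = 1.0942.
Risk-neutral probability p = (1.0942 − 0.8)/(1.5 − 0.8) = 0.2942/0.7000 = 0.4202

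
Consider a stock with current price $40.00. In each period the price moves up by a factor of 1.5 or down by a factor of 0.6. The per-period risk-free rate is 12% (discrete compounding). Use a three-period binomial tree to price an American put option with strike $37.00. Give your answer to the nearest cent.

Risk-neutral probability p = (1 + 0.12 − 0.6)/(1.5 − 0.6) = 0.5200/0.9000 = 0.5778
Terminal stock prices: S_uuu = 135, S_uud = 54, S_udd = 21.6, S_ddd = 8.64
Terminal payoffs (K − S): max(-98, 0) = 0, max(-17, 0) = 0, max(15.4, 0) = 15.4, max(28.36, 0) = 28.36
Node uu (S = 90): continuation = 1/1.12·[0.5778·0.0000 + 0.4222·0.0000] = 0.0000; exercise value = 0.0000 ≤ continuation, so V_uu = 0.0000
Node ud (S = 36): continuation = 1/1.12·[0.5778·0.0000 + 0.4222·15.4000] = 5.8056; exercise value = 1.0000 ≤ continuation, so V_ud = 5.8056
Node dd (S = 14.4): continuation = 1/1.12·[0.5778·15.4000 + 0.4222·28.3600] = 18.6357; exercise value = 22.6000 > continuation, so V_dd = 22.6000 (exercise)
Node u (S = 60): continuation = 1/1.12·[0.5778·0.0000 + 0.4222·5.8056] = 2.1886; exercise value = 0.0000 ≤ continuation, so V_u = 2.1886
Node d (S = 24): continuation = 1/1.12·[0.5778·5.8056 + 0.4222·22.6000] = 11.5148; exercise value = 13.0000 > continuation, so V_d = 13.0000 (exercise)
Node 0 (S = 40): continuation = 1/1.12·[0.5778·2.1886 + 0.4222·13.0000] = 6.0298; exercise value = 0.0000 ≤ continuation, so V_0 = 6.0298

$6.03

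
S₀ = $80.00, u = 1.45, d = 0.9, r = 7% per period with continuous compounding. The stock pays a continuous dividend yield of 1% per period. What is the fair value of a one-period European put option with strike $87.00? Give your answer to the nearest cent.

$9.87

Per-period risk-free factor R = e^0.07 = 1.0725; dividend-adjusted growth = e^(0.07−0.01) = 1.0618.
Risk-neutral probability p = (1.0618 − 0.9)/(1.45 − 0.9) = 0.1618/0.5500 = 0.2942
Terminal stock prices: S_u = 116, S_d = 72
Terminal payoffs (K − S): max(-29, 0) = 0, max(15, 0) = 15
Node 0 (S = 80): V_0 = e^(−0.07)·[0.2942·0.0000 + 0.7058·15.0000] = 9.8706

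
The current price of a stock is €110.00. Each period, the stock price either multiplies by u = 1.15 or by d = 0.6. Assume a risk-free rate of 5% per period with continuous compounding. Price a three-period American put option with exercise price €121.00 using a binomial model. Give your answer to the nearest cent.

Risk-neutral probability p = (e^0.05 − 0.6)/(1.15 − 0.6) = 0.4513/0.5500 = 0.8205
Terminal stock prices: S_uuu = 167.3, S_uud = 87.28, S_udd = 45.54, S_ddd = 23.76
Terminal payoffs (K − S): max(-46.3, 0) = 0, max(33.72, 0) = 33.72, max(75.46, 0) = 75.46, max(97.24, 0) = 97.24
Node uu (S = 145.5): continuation = e^(−0.05)·[0.8205·0.0000 + 0.1795·33.7150] = 5.7569; exercise value = 0.0000 ≤ continuation, so V_uu = 5.7569
Node ud (S = 75.9): continuation = e^(−0.05)·[0.8205·33.7150 + 0.1795·75.4600] = 39.1988; exercise value = 45.1000 > continuation, so V_ud = 45.1000 (exercise)
Node dd (S = 39.6): continuation = e^(−0.05)·[0.8205·75.4600 + 0.1795·97.2400] = 75.4988; exercise value = 81.4000 > continuation, so V_dd = 81.4000 (exercise)
Node u (S = 126.5): continuation = e^(−0.05)·[0.8205·5.7569 + 0.1795·45.1000] = 12.1941; exercise value = 0.0000 ≤ continuation, so V_u = 12.1941
Node d (S = 66): continuation = e^(−0.05)·[0.8205·45.1000 + 0.1795·81.4000] = 49.0988; exercise value = 55.0000 > continuation, so V_d = 55.0000 (exercise)
Node 0 (S = 110): continuation = e^(−0.05)·[0.8205·12.1941 + 0.1795·55.0000] = 18.9086; exercise value = 11.0000 ≤ continuation, so V_0 = 18.9086

€18.91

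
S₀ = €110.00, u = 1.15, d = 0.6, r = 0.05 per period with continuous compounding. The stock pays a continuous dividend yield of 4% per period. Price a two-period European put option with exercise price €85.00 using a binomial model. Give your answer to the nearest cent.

Per-period risk-free factor R = e^0.05 = 1.0513; dividend-adjusted growth = e^(0.05−0.04) = 1.0101.
Risk-neutral probability p = (1.0101 − 0.6)/(1.15 − 0.6) = 0.4101/0.5500 = 0.7455
Terminal stock prices: S_uu = 145.5, S_ud = 75.9, S_dd = 39.6
Terminal payoffs (K − S): max(-60.47, 0) = 0, max(9.1, 0) = 9.1, max(45.4, 0) = 45.4
Node u (S = 126.5): V_u = e^(−0.05)·[0.7455·0.0000 + 0.2545·9.1000] = 2.2026
Node d (S = 66): V_d = e^(−0.05)·[0.7455·9.1000 + 0.2545·45.4000] = 17.4424
Node 0 (S = 110): V_0 = e^(−0.05)·[0.7455·2.2026 + 0.2545·17.4424] = 5.7839

€5.78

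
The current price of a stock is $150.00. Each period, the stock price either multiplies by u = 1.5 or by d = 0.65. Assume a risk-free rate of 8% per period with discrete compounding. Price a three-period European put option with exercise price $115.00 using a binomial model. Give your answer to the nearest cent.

$12.93

Risk-neutral probability p = (1 + 0.08 − 0.65)/(1.5 − 0.65) = 0.4300/0.8500 = 0.5059
Terminal stock prices: S_uuu = 506.2, S_uud = 219.4, S_udd = 95.06, S_ddd = 41.19
Terminal payoffs (K − S): max(-391.2, 0) = 0, max(-104.4, 0) = 0, max(19.94, 0) = 19.94, max(73.81, 0) = 73.81
Node uu (S = 337.5): V_uu = 1/1.08·[0.5059·0.0000 + 0.4941·0.0000] = 0.0000
Node ud (S = 146.2): V_ud = 1/1.08·[0.5059·0.0000 + 0.4941·19.9375] = 9.1217
Node dd (S = 63.38): V_dd = 1/1.08·[0.5059·19.9375 + 0.4941·73.8063] = 43.1065
Node u (S = 225): V_u = 1/1.08·[0.5059·0.0000 + 0.4941·9.1217] = 4.1733
Node d (S = 97.5): V_d = 1/1.08·[0.5059·9.1217 + 0.4941·43.1065] = 23.9946
Node 0 (S = 150): V_0 = 1/1.08·[0.5059·4.1733 + 0.4941·23.9946] = 12.9328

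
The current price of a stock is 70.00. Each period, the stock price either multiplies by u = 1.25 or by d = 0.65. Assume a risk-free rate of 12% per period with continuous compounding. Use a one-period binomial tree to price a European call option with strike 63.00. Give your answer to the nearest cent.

Risk-neutral probability p = (e^0.12 − 0.65)/(1.25 − 0.65) = 0.4775/0.6000 = 0.7958
Terminal stock prices: S_u = 87.5, S_d = 45.5
Terminal payoffs (S − K): max(24.5, 0) = 24.5, max(-17.5, 0) = 0
Node 0 (S = 70): V_0 = e^(−0.12)·[0.7958·24.5000 + 0.2042·0.0000] = 17.2930

17.29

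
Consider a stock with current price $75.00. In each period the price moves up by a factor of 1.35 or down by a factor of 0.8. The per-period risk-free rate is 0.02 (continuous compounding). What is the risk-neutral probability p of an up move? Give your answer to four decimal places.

p = 0.4004

Risk-neutral probability p = (e^0.02 − 0.8)/(1.35 − 0.8) = 0.2202/0.5500 = 0.4004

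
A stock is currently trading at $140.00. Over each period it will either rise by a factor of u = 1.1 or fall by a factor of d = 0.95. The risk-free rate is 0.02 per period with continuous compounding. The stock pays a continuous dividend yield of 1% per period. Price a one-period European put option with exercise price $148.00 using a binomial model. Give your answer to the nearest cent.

Per-period risk-free factor R = e^0.02 = 1.0202; dividend-adjusted growth = e^(0.02−0.01) = 1.0101.
Risk-neutral probability p = (1.0101 − 0.95)/(1.1 − 0.95) = 0.0601/0.1500 = 0.4003
Terminal stock prices: S_u = 154, S_d = 133
Terminal payoffs (K − S): max(-6, 0) = 0, max(15, 0) = 15
Node 0 (S = 140): V_0 = e^(−0.02)·[0.4003·0.0000 + 0.5997·15.0000] = 8.8169

$8.82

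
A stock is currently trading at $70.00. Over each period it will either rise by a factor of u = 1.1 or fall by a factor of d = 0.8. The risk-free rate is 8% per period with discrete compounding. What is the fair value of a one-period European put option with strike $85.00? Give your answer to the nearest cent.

$8.70

Risk-neutral probability p = (1 + 0.08 − 0.8)/(1.1 − 0.8) = 0.2800/0.3000 = 0.9333
Terminal stock prices: S_u = 77, S_d = 56
Terminal payoffs (K − S): max(8, 0) = 8, max(29, 0) = 29
Node 0 (S = 70): V_0 = 1/1.08·[0.9333·8.0000 + 0.0667·29.0000] = 8.7037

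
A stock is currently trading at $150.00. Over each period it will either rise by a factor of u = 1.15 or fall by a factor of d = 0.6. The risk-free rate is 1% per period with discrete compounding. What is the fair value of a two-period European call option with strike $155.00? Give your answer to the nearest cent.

Risk-neutral probability p = (1 + 0.01 − 0.6)/(1.15 − 0.6) = 0.4100/0.5500 = 0.7455
Terminal stock prices: S_uu = 198.4, S_ud = 103.5, S_dd = 54
Terminal payoffs (S − K): max(43.37, 0) = 43.37, max(-51.5, 0) = 0, max(-101, 0) = 0
Node u (S = 172.5): V_u = 1/1.01·[0.7455·43.3750 + 0.2545·0.0000] = 32.0140
Node d (S = 90): V_d = 1/1.01·[0.7455·0.0000 + 0.2545·0.0000] = 0.0000
Node 0 (S = 150): V_0 = 1/1.01·[0.7455·32.0140 + 0.2545·0.0000] = 23.6287

$23.63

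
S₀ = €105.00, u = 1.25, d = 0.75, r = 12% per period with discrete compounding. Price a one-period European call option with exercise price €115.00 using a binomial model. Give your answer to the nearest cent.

Risk-neutral probability p = (1 + 0.12 − 0.75)/(1.25 − 0.75) = 0.3700/0.5000 = 0.7400
Terminal stock prices: S_u = 131.2, S_d = 78.75
Terminal payoffs (S − K): max(16.25, 0) = 16.25, max(-36.25, 0) = 0
Node 0 (S = 105): V_0 = 1/1.12·[0.7400·16.2500 + 0.2600·0.0000] = 10.7366

€10.74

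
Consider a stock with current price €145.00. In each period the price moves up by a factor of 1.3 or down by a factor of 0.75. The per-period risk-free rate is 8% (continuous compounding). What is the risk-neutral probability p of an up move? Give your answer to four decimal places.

Risk-neutral probability p = (e^0.08 − 0.75)/(1.3 − 0.75) = 0.3333/0.5500 = 0.6060

p = 0.6060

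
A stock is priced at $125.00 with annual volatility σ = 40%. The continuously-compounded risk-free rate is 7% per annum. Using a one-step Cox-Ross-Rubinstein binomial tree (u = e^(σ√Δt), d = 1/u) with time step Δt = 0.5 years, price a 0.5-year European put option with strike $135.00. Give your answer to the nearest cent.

CRR parameters: u = e^(σ√Δt) = e^(0.4·√0.5) = 1.3269, d = 1/u = 0.7536
Per-period rate: rΔt = 0.07·0.5 = 0.035, so R = e^0.035 = 1.0356
Risk-neutral probability p = (e^0.035 − 0.7536)/(1.3269 − 0.7536) = 0.2820/0.5733 = 0.4919
Terminal stock prices: S_u = 165.9, S_d = 94.2
Terminal payoffs (K − S): max(-30.86, 0) = 0, max(40.8, 0) = 40.8
Node 0 (S = 125): V_0 = e^(−0.035)·[0.4919·0.0000 + 0.5081·40.7952] = 20.0154

$20.02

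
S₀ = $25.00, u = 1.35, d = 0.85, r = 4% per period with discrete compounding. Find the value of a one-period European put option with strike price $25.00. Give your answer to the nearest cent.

$2.24

Risk-neutral probability p = (1 + 0.04 − 0.85)/(1.35 − 0.85) = 0.1900/0.5000 = 0.3800
Terminal stock prices: S_u = 33.75, S_d = 21.25
Terminal payoffs (K − S): max(-8.75, 0) = 0, max(3.75, 0) = 3.75
Node 0 (S = 25): V_0 = 1/1.04·[0.3800·0.0000 + 0.6200·3.7500] = 2.2356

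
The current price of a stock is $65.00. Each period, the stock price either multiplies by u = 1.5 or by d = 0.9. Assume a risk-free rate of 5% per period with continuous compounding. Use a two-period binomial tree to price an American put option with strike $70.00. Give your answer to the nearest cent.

$8.78

Risk-neutral probability p = (e^0.05 − 0.9)/(1.5 − 0.9) = 0.1513/0.6000 = 0.2521
Terminal stock prices: S_uu = 146.2, S_ud = 87.75, S_dd = 52.65
Terminal payoffs (K − S): max(-76.25, 0) = 0, max(-17.75, 0) = 0, max(17.35, 0) = 17.35
Node u (S = 97.5): continuation = e^(−0.05)·[0.2521·0.0000 + 0.7479·0.0000] = 0.0000; exercise value = 0.0000 ≤ continuation, so V_u = 0.0000
Node d (S = 58.5): continuation = e^(−0.05)·[0.2521·0.0000 + 0.7479·17.3500] = 12.3429; exercise value = 11.5000 ≤ continuation, so V_d = 12.3429
Node 0 (S = 65): continuation = e^(−0.05)·[0.2521·0.0000 + 0.7479·12.3429] = 8.7808; exercise value = 5.0000 ≤ continuation, so V_0 = 8.7808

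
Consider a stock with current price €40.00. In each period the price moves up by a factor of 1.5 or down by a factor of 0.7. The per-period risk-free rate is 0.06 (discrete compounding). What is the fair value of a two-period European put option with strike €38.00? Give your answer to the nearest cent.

€4.95

Risk-neutral probability p = (1 + 0.06 − 0.7)/(1.5 − 0.7) = 0.3600/0.8000 = 0.4500
Terminal stock prices: S_uu = 90, S_ud = 42, S_dd = 19.6
Terminal payoffs (K − S): max(-52, 0) = 0, max(-4, 0) = 0, max(18.4, 0) = 18.4
Node u (S = 60): V_u = 1/1.06·[0.4500·0.0000 + 0.5500·0.0000] = 0.0000
Node d (S = 28): V_d = 1/1.06·[0.4500·0.0000 + 0.5500·18.4000] = 9.5472
Node 0 (S = 40): V_0 = 1/1.06·[0.4500·0.0000 + 0.5500·9.5472] = 4.9537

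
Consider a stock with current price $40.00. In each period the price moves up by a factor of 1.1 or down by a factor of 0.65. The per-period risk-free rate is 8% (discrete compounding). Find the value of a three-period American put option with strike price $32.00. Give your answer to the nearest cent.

$0.39

Risk-neutral probability p = (1 + 0.08 − 0.65)/(1.1 − 0.65) = 0.4300/0.4500 = 0.9556
Terminal stock prices: S_uuu = 53.24, S_uud = 31.46, S_udd = 18.59, S_ddd = 10.98
Terminal payoffs (K − S): max(-21.24, 0) = 0, max(0.54, 0) = 0.54, max(13.41, 0) = 13.41, max(21.02, 0) = 21.02
Node uu (S = 48.4): continuation = 1/1.08·[0.9556·0.0000 + 0.0444·0.5400] = 0.0222; exercise value = 0.0000 ≤ continuation, so V_uu = 0.0222
Node ud (S = 28.6): continuation = 1/1.08·[0.9556·0.5400 + 0.0444·13.4100] = 1.0296; exercise value = 3.4000 > continuation, so V_ud = 3.4000 (exercise)
Node dd (S = 16.9): continuation = 1/1.08·[0.9556·13.4100 + 0.0444·21.0150] = 12.7296; exercise value = 15.1000 > continuation, so V_dd = 15.1000 (exercise)
Node u (S = 44): continuation = 1/1.08·[0.9556·0.0222 + 0.0444·3.4000] = 0.1596; exercise value = 0.0000 ≤ continuation, so V_u = 0.1596
Node d (S = 26): continuation = 1/1.08·[0.9556·3.4000 + 0.0444·15.1000] = 3.6296; exercise value = 6.0000 > continuation, so V_d = 6.0000 (exercise)
Node 0 (S = 40): continuation = 1/1.08·[0.9556·0.1596 + 0.0444·6.0000] = 0.3881; exercise value = 0.0000 ≤ continuation, so V_0 = 0.3881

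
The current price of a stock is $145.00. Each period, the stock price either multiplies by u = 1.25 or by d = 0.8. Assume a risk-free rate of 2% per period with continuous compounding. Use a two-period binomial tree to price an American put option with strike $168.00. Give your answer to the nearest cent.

$31.55

Risk-neutral probability p = (e^0.02 − 0.8)/(1.25 − 0.8) = 0.2202/0.4500 = 0.4893
Terminal stock prices: S_uu = 226.6, S_ud = 145, S_dd = 92.8
Terminal payoffs (K − S): max(-58.56, 0) = 0, max(23, 0) = 23, max(75.2, 0) = 75.2
Node u (S = 181.2): continuation = e^(−0.02)·[0.4893·0.0000 + 0.5107·23.0000] = 11.5127; exercise value = 0.0000 ≤ continuation, so V_u = 11.5127
Node d (S = 116): continuation = e^(−0.02)·[0.4893·23.0000 + 0.5107·75.2000] = 48.6734; exercise value = 52.0000 > continuation, so V_d = 52.0000 (exercise)
Node 0 (S = 145): continuation = e^(−0.02)·[0.4893·11.5127 + 0.5107·52.0000] = 31.5507; exercise value = 23.0000 ≤ continuation, so V_0 = 31.5507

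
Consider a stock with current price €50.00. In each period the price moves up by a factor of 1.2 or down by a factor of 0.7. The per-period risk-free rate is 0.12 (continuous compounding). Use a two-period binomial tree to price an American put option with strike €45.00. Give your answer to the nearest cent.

Risk-neutral probability p = (e^0.12 − 0.7)/(1.2 − 0.7) = 0.4275/0.5000 = 0.8550
Terminal stock prices: S_uu = 72, S_ud = 42, S_dd = 24.5
Terminal payoffs (K − S): max(-27, 0) = 0, max(3, 0) = 3, max(20.5, 0) = 20.5
Node u (S = 60): continuation = e^(−0.12)·[0.8550·0.0000 + 0.1450·3.0000] = 0.3858; exercise value = 0.0000 ≤ continuation, so V_u = 0.3858
Node d (S = 35): continuation = e^(−0.12)·[0.8550·3.0000 + 0.1450·20.5000] = 4.9114; exercise value = 10.0000 > continuation, so V_d = 10.0000 (exercise)
Node 0 (S = 50): continuation = e^(−0.12)·[0.8550·0.3858 + 0.1450·10.0000] = 1.5787; exercise value = 0.0000 ≤ continuation, so V_0 = 1.5787

€1.58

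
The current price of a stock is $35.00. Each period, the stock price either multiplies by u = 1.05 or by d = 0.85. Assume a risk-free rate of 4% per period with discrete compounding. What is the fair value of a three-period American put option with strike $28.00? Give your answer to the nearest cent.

$0.01

Risk-neutral probability p = (1 + 0.04 − 0.85)/(1.05 − 0.85) = 0.1900/0.2000 = 0.9500
Terminal stock prices: S_uuu = 40.52, S_uud = 32.8, S_udd = 26.55, S_ddd = 21.49
Terminal payoffs (K − S): max(-12.52, 0) = 0, max(-4.799, 0) = 0, max(1.448, 0) = 1.448, max(6.506, 0) = 6.506
Node uu (S = 38.59): continuation = 1/1.04·[0.9500·0.0000 + 0.0500·0.0000] = 0.0000; exercise value = 0.0000 ≤ continuation, so V_uu = 0.0000
Node ud (S = 31.24): continuation = 1/1.04·[0.9500·0.0000 + 0.0500·1.4481] = 0.0696; exercise value = 0.0000 ≤ continuation, so V_ud = 0.0696
Node dd (S = 25.29): continuation = 1/1.04·[0.9500·1.4481 + 0.0500·6.5056] = 1.6356; exercise value = 2.7125 > continuation, so V_dd = 2.7125 (exercise)
Node u (S = 36.75): continuation = 1/1.04·[0.9500·0.0000 + 0.0500·0.0696] = 0.0033; exercise value = 0.0000 ≤ continuation, so V_u = 0.0033
Node d (S = 29.75): continuation = 1/1.04·[0.9500·0.0696 + 0.0500·2.7125] = 0.1940; exercise value = 0.0000 ≤ continuation, so V_d = 0.1940
Node 0 (S = 35): continuation = 1/1.04·[0.9500·0.0033 + 0.0500·0.1940] = 0.0124; exercise value = 0.0000 ≤ continuation, so V_0 = 0.0124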